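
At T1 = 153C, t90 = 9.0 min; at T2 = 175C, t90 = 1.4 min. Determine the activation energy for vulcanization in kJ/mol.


T1 = 426.15 K, T2 = 448.15 K
1/T1 - 1/T2 = 1.1520e-04
ln(t1/t2) = ln(9.0/1.4) = 1.8608
Ea = 8.314 * 1.8608 / 1.1520e-04 = 134295.6071 J/mol
Ea = 134.3 kJ/mol

134.3 kJ/mol


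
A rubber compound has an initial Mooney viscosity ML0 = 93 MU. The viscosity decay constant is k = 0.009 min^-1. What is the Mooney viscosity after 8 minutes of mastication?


ML = ML0 * exp(-k * t)
ML = 93 * exp(-0.009 * 8)
ML = 93 * 0.9305
ML = 86.54 MU

86.54 MU


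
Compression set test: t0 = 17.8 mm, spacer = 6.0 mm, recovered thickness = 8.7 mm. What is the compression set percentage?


CS = (t0 - recovered) / (t0 - ts) * 100
= (17.8 - 8.7) / (17.8 - 6.0) * 100
= 9.1 / 11.8 * 100
= 77.1%

77.1%


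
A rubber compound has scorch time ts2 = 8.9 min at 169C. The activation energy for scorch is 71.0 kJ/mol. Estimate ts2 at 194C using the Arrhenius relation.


Convert temperatures: T1 = 169 + 273.15 = 442.15 K, T2 = 194 + 273.15 = 467.15 K
ts2_new = 8.9 * exp(71000 / 8.314 * (1/467.15 - 1/442.15))
1/T2 - 1/T1 = -1.2104e-04
ts2_new = 3.17 min

3.17 min


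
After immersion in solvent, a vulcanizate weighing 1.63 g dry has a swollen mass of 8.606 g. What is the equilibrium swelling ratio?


Q = W_swollen / W_dry
Q = 8.606 / 1.63
Q = 5.28

Q = 5.28


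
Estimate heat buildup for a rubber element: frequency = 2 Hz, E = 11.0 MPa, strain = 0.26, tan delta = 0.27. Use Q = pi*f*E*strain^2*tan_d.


Q = pi * f * E * strain^2 * tan_d
= pi * 2 * 11.0 * 0.26^2 * 0.27
= pi * 2 * 11.0 * 0.0676 * 0.27
= 1.2615

Q = 1.2615


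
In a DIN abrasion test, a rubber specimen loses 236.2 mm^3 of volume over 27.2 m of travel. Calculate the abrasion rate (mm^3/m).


Rate = volume_loss / distance
= 236.2 / 27.2
= 8.684 mm^3/m

8.684 mm^3/m


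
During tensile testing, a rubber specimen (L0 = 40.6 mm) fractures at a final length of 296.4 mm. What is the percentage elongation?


Elongation = (Lf - L0) / L0 * 100
= (296.4 - 40.6) / 40.6 * 100
= 255.8 / 40.6 * 100
= 630.0%

630.0%


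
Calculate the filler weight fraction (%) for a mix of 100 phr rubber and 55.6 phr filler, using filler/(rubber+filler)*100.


Filler % = filler / (rubber + filler) * 100
= 55.6 / (100 + 55.6) * 100
= 55.6 / 155.6 * 100
= 35.73%

35.73%


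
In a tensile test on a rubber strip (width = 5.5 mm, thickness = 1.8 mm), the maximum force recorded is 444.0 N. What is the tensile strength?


Area = width * thickness = 5.5 * 1.8 = 9.9 mm^2
TS = force / area = 444.0 / 9.9 = 44.85 MPa

44.85 MPa


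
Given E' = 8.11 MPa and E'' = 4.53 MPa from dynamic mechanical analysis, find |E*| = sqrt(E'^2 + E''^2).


|E*| = sqrt(E'^2 + E''^2)
= sqrt(8.11^2 + 4.53^2)
= sqrt(65.7721 + 20.5209)
= 9.289 MPa

9.289 MPa


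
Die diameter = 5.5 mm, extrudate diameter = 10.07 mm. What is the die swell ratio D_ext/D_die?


Die swell ratio = D_extrudate / D_die
= 10.07 / 5.5
= 1.831

Die swell = 1.831


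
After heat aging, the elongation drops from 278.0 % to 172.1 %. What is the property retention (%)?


Retention = aged / original * 100
= 172.1 / 278.0 * 100
= 61.9%

61.9%


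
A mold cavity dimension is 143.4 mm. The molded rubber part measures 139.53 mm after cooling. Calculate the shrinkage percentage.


Shrinkage = (mold - part) / mold * 100
= (143.4 - 139.53) / 143.4 * 100
= 3.87 / 143.4 * 100
= 2.7%

2.7%


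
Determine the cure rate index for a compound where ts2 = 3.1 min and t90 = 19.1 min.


CRI = 100 / (t90 - ts2)
= 100 / (19.1 - 3.1)
= 100 / 16.0
= 6.25 min^-1

6.25 min^-1


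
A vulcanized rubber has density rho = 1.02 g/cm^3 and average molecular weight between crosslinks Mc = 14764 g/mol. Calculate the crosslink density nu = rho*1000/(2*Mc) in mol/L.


nu = rho * 1000 / (2 * Mc)
nu = 1.02 * 1000 / (2 * 14764)
nu = 1020.0 / 29528
nu = 0.0345 mol/L

0.0345 mol/L


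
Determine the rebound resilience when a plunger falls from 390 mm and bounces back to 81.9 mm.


Resilience = h_rebound / h_drop * 100
= 81.9 / 390 * 100
= 21.0%

21.0%


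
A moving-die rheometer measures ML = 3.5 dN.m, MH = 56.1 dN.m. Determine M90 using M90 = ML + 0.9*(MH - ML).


M90 = ML + 0.9 * (MH - ML)
M90 = 3.5 + 0.9 * (56.1 - 3.5)
M90 = 3.5 + 0.9 * 52.6
M90 = 50.84 dN.m

50.84 dN.m


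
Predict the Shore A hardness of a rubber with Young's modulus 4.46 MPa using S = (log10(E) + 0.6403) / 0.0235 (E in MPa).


log10(E) = 0.0235*S - 0.6403  =>  S = (log10(E) + 0.6403) / 0.0235
log10(4.46) = 0.649335
S = (0.649335 + 0.6403) / 0.0235 = 1.289635 / 0.0235
S = 54.9

Shore A = 54.9


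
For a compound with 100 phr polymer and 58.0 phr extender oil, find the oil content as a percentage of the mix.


Oil % = oil / (100 + oil) * 100
= 58.0 / (100 + 58.0) * 100
= 58.0 / 158.0 * 100
= 36.71%

36.71%


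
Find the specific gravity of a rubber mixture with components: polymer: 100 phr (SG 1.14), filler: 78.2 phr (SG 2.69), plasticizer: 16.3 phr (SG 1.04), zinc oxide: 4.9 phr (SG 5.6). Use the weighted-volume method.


Sum of weights = 199.4
Volume contributions:
  polymer: 100/1.14 = 87.7193
  filler: 78.2/2.69 = 29.0706
  plasticizer: 16.3/1.04 = 15.6731
  zinc oxide: 4.9/5.6 = 0.8750
Sum of volumes = 133.3380
SG = 199.4 / 133.3380 = 1.495

SG = 1.495


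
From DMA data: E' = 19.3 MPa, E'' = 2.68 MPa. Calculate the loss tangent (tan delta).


tan delta = E'' / E'
= 2.68 / 19.3
= 0.1389

tan delta = 0.1389


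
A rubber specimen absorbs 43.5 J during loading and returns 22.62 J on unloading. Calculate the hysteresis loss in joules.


Hysteresis loss = loading - unloading
= 43.5 - 22.62
= 20.88 J

20.88 J


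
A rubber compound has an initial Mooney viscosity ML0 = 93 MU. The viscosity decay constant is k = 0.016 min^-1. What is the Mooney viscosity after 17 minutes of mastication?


ML = ML0 * exp(-k * t)
ML = 93 * exp(-0.016 * 17)
ML = 93 * 0.7619
ML = 70.85 MU

70.85 MU


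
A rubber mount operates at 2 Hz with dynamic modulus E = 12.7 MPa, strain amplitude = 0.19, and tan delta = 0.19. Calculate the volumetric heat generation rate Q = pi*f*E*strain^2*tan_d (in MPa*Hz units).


Q = pi * f * E * strain^2 * tan_d
= pi * 2 * 12.7 * 0.19^2 * 0.19
= pi * 2 * 12.7 * 0.0361 * 0.19
= 0.5473

Q = 0.5473


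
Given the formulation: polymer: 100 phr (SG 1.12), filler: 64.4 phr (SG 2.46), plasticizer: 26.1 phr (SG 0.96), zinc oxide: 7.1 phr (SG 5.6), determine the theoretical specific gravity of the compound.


Sum of weights = 197.6
Volume contributions:
  polymer: 100/1.12 = 89.2857
  filler: 64.4/2.46 = 26.1789
  plasticizer: 26.1/0.96 = 27.1875
  zinc oxide: 7.1/5.6 = 1.2679
Sum of volumes = 143.9199
SG = 197.6 / 143.9199 = 1.373

SG = 1.373


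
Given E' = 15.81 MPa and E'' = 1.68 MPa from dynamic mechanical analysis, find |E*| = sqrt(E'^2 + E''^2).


|E*| = sqrt(E'^2 + E''^2)
= sqrt(15.81^2 + 1.68^2)
= sqrt(249.9561 + 2.8224)
= 15.899 MPa

15.899 MPa


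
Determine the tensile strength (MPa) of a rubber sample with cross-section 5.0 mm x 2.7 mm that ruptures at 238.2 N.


Area = width * thickness = 5.0 * 2.7 = 13.5 mm^2
TS = force / area = 238.2 / 13.5 = 17.64 MPa

17.64 MPa


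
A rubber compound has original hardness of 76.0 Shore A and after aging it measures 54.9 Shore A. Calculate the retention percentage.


Retention = aged / original * 100
= 54.9 / 76.0 * 100
= 72.2%

72.2%


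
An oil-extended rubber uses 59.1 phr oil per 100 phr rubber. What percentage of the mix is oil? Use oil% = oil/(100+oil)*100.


Oil % = oil / (100 + oil) * 100
= 59.1 / (100 + 59.1) * 100
= 59.1 / 159.1 * 100
= 37.15%

37.15%


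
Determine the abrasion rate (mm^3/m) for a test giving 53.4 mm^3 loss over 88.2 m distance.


Rate = volume_loss / distance
= 53.4 / 88.2
= 0.605 mm^3/m

0.605 mm^3/m


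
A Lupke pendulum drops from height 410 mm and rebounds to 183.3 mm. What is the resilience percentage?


Resilience = h_rebound / h_drop * 100
= 183.3 / 410 * 100
= 44.7%

44.7%


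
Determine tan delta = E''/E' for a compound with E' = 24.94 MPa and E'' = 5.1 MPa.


tan delta = E'' / E'
= 5.1 / 24.94
= 0.2045

tan delta = 0.2045


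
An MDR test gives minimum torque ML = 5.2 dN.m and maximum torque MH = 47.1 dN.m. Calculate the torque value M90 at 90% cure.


M90 = ML + 0.9 * (MH - ML)
M90 = 5.2 + 0.9 * (47.1 - 5.2)
M90 = 5.2 + 0.9 * 41.9
M90 = 42.91 dN.m

42.91 dN.m


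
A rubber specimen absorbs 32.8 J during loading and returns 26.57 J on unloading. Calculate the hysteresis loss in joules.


Hysteresis loss = loading - unloading
= 32.8 - 26.57
= 6.23 J

6.23 J


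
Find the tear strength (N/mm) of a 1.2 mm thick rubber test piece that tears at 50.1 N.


Tear strength = force / thickness
= 50.1 / 1.2
= 41.75 N/mm

41.75 N/mm


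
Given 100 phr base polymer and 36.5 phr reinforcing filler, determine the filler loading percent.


Filler % = filler / (rubber + filler) * 100
= 36.5 / (100 + 36.5) * 100
= 36.5 / 136.5 * 100
= 26.74%

26.74%


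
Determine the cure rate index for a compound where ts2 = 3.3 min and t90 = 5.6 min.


CRI = 100 / (t90 - ts2)
= 100 / (5.6 - 3.3)
= 100 / 2.3
= 43.48 min^-1

43.48 min^-1


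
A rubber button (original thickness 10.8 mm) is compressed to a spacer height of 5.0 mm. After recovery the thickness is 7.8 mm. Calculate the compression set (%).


CS = (t0 - recovered) / (t0 - ts) * 100
= (10.8 - 7.8) / (10.8 - 5.0) * 100
= 3.0 / 5.8 * 100
= 51.7%

51.7%


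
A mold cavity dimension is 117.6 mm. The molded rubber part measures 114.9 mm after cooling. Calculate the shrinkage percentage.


Shrinkage = (mold - part) / mold * 100
= (117.6 - 114.9) / 117.6 * 100
= 2.7 / 117.6 * 100
= 2.3%

2.3%


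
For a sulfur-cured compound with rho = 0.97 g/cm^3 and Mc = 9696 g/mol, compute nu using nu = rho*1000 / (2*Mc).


nu = rho * 1000 / (2 * Mc)
nu = 0.97 * 1000 / (2 * 9696)
nu = 970.0 / 19392
nu = 0.0500 mol/L

0.0500 mol/L


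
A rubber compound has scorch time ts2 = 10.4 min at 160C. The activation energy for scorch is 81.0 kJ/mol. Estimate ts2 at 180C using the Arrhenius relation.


Convert temperatures: T1 = 160 + 273.15 = 433.15 K, T2 = 180 + 273.15 = 453.15 K
ts2_new = 10.4 * exp(81000 / 8.314 * (1/453.15 - 1/433.15))
1/T2 - 1/T1 = -1.0189e-04
ts2_new = 3.85 min

3.85 min


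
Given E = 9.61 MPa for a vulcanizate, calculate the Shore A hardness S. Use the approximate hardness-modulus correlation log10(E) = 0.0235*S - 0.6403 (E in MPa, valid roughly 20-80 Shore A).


log10(E) = 0.0235*S - 0.6403  =>  S = (log10(E) + 0.6403) / 0.0235
log10(9.61) = 0.982723
S = (0.982723 + 0.6403) / 0.0235 = 1.623023 / 0.0235
S = 69.1

Shore A = 69.1


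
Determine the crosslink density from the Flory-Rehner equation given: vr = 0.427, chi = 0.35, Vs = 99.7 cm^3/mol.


ln(1 - vr) = ln(1 - 0.427) = -0.5569
Numerator = -((-0.5569) + 0.427 + 0.35 * 0.427^2) = 0.0661
Denominator = 99.7 * (0.427^(1/3) - 0.427/2) = 53.7906
nu = 0.0661 / 53.7906 = 0.0012 mol/cm^3

0.0012 mol/cm^3


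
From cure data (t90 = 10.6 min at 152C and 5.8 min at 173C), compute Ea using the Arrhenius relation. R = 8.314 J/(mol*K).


T1 = 425.15 K, T2 = 446.15 K
1/T1 - 1/T2 = 1.1071e-04
ln(t1/t2) = ln(10.6/5.8) = 0.6030
Ea = 8.314 * 0.6030 / 1.1071e-04 = 45282.2812 J/mol
Ea = 45.28 kJ/mol

45.28 kJ/mol


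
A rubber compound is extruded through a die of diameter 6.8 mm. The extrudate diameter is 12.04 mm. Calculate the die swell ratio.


Die swell ratio = D_extrudate / D_die
= 12.04 / 6.8
= 1.771

Die swell = 1.771


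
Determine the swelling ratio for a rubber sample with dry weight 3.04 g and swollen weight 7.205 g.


Q = W_swollen / W_dry
Q = 7.205 / 3.04
Q = 2.37

Q = 2.37


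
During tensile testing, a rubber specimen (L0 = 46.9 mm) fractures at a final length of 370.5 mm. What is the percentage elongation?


Elongation = (Lf - L0) / L0 * 100
= (370.5 - 46.9) / 46.9 * 100
= 323.6 / 46.9 * 100
= 690.0%

690.0%


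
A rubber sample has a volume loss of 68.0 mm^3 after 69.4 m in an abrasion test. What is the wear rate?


Rate = volume_loss / distance
= 68.0 / 69.4
= 0.98 mm^3/m

0.98 mm^3/m


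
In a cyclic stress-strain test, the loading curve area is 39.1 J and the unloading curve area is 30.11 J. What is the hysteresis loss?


Hysteresis loss = loading - unloading
= 39.1 - 30.11
= 8.99 J

8.99 J


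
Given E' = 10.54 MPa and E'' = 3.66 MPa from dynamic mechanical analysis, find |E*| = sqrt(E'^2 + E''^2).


|E*| = sqrt(E'^2 + E''^2)
= sqrt(10.54^2 + 3.66^2)
= sqrt(111.0916 + 13.3956)
= 11.157 MPa

11.157 MPa


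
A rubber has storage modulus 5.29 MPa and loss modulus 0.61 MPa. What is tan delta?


tan delta = E'' / E'
= 0.61 / 5.29
= 0.1153

tan delta = 0.1153


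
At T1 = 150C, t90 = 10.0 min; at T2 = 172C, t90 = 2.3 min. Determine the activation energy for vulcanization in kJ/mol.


T1 = 423.15 K, T2 = 445.15 K
1/T1 - 1/T2 = 1.1679e-04
ln(t1/t2) = ln(10.0/2.3) = 1.4697
Ea = 8.314 * 1.4697 / 1.1679e-04 = 104618.7810 J/mol
Ea = 104.62 kJ/mol

104.62 kJ/mol


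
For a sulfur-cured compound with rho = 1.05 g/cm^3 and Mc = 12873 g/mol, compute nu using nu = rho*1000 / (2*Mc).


nu = rho * 1000 / (2 * Mc)
nu = 1.05 * 1000 / (2 * 12873)
nu = 1050.0 / 25746
nu = 0.0408 mol/L

0.0408 mol/L


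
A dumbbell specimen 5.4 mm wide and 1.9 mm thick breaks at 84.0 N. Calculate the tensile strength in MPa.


Area = width * thickness = 5.4 * 1.9 = 10.26 mm^2
TS = force / area = 84.0 / 10.26 = 8.19 MPa

8.19 MPa


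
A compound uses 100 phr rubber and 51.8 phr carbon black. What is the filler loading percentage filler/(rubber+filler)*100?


Filler % = filler / (rubber + filler) * 100
= 51.8 / (100 + 51.8) * 100
= 51.8 / 151.8 * 100
= 34.12%

34.12%


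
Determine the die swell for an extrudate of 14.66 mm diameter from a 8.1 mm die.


Die swell ratio = D_extrudate / D_die
= 14.66 / 8.1
= 1.81

Die swell = 1.81


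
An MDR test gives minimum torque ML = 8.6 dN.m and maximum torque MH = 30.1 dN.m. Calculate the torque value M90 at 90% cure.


M90 = ML + 0.9 * (MH - ML)
M90 = 8.6 + 0.9 * (30.1 - 8.6)
M90 = 8.6 + 0.9 * 21.5
M90 = 27.95 dN.m

27.95 dN.m


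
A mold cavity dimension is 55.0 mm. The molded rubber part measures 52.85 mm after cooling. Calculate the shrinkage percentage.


Shrinkage = (mold - part) / mold * 100
= (55.0 - 52.85) / 55.0 * 100
= 2.15 / 55.0 * 100
= 3.91%

3.91%


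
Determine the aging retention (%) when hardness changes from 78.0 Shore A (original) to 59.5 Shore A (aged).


Retention = aged / original * 100
= 59.5 / 78.0 * 100
= 76.3%

76.3%


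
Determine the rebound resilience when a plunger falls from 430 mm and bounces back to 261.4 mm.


Resilience = h_rebound / h_drop * 100
= 261.4 / 430 * 100
= 60.8%

60.8%


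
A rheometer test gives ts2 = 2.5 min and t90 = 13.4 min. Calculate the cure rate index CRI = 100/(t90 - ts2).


CRI = 100 / (t90 - ts2)
= 100 / (13.4 - 2.5)
= 100 / 10.9
= 9.17 min^-1

9.17 min^-1


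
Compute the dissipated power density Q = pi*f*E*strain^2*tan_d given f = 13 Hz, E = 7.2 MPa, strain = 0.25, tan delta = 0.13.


Q = pi * f * E * strain^2 * tan_d
= pi * 13 * 7.2 * 0.25^2 * 0.13
= pi * 13 * 7.2 * 0.0625 * 0.13
= 2.3892

Q = 2.3892


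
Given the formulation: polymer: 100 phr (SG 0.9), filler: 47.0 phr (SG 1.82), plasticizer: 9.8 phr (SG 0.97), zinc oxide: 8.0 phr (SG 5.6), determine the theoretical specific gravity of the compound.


Sum of weights = 164.8
Volume contributions:
  polymer: 100/0.9 = 111.1111
  filler: 47.0/1.82 = 25.8242
  plasticizer: 9.8/0.97 = 10.1031
  zinc oxide: 8.0/5.6 = 1.4286
Sum of volumes = 148.4670
SG = 164.8 / 148.4670 = 1.11

SG = 1.11


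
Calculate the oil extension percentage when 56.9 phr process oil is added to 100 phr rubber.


Oil % = oil / (100 + oil) * 100
= 56.9 / (100 + 56.9) * 100
= 56.9 / 156.9 * 100
= 36.27%

36.27%


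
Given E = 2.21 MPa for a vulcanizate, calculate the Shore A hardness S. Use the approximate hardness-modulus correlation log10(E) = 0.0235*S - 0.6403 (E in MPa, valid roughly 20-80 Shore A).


log10(E) = 0.0235*S - 0.6403  =>  S = (log10(E) + 0.6403) / 0.0235
log10(2.21) = 0.344392
S = (0.344392 + 0.6403) / 0.0235 = 0.984692 / 0.0235
S = 41.9

Shore A = 41.9


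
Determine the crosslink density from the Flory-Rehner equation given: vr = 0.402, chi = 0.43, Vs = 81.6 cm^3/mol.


ln(1 - vr) = ln(1 - 0.402) = -0.5142
Numerator = -((-0.5142) + 0.402 + 0.43 * 0.402^2) = 0.0427
Denominator = 81.6 * (0.402^(1/3) - 0.402/2) = 43.8218
nu = 0.0427 / 43.8218 = 9.7383e-04 mol/cm^3

9.7383e-04 mol/cm^3


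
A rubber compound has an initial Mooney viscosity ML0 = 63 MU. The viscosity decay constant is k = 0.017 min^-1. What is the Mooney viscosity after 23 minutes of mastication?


ML = ML0 * exp(-k * t)
ML = 63 * exp(-0.017 * 23)
ML = 63 * 0.6764
ML = 42.61 MU

42.61 MU


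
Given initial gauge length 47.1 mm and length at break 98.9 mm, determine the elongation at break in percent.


Elongation = (Lf - L0) / L0 * 100
= (98.9 - 47.1) / 47.1 * 100
= 51.8 / 47.1 * 100
= 110.0%

110.0%


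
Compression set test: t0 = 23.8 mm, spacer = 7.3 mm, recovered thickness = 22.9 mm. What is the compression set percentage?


CS = (t0 - recovered) / (t0 - ts) * 100
= (23.8 - 22.9) / (23.8 - 7.3) * 100
= 0.9 / 16.5 * 100
= 5.5%

5.5%


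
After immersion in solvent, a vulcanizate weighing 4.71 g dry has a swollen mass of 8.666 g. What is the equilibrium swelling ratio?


Q = W_swollen / W_dry
Q = 8.666 / 4.71
Q = 1.84

Q = 1.84


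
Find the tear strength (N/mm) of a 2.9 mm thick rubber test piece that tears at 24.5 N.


Tear strength = force / thickness
= 24.5 / 2.9
= 8.45 N/mm

8.45 N/mm


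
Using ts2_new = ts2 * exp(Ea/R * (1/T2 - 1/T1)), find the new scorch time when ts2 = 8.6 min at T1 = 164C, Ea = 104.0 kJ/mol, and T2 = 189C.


Convert temperatures: T1 = 164 + 273.15 = 437.15 K, T2 = 189 + 273.15 = 462.15 K
ts2_new = 8.6 * exp(104000 / 8.314 * (1/462.15 - 1/437.15))
1/T2 - 1/T1 = -1.2374e-04
ts2_new = 1.83 min

1.83 min


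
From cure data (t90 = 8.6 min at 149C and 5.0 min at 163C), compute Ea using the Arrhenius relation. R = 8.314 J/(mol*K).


T1 = 422.15 K, T2 = 436.15 K
1/T1 - 1/T2 = 7.6037e-05
ln(t1/t2) = ln(8.6/5.0) = 0.5423
Ea = 8.314 * 0.5423 / 7.6037e-05 = 59298.5006 J/mol
Ea = 59.3 kJ/mol

59.3 kJ/mol


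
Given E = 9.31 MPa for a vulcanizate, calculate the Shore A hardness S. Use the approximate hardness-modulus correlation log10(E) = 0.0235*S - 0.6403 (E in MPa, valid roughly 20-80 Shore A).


log10(E) = 0.0235*S - 0.6403  =>  S = (log10(E) + 0.6403) / 0.0235
log10(9.31) = 0.968950
S = (0.968950 + 0.6403) / 0.0235 = 1.609250 / 0.0235
S = 68.5

Shore A = 68.5


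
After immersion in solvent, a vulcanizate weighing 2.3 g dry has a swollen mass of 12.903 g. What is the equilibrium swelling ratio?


Q = W_swollen / W_dry
Q = 12.903 / 2.3
Q = 5.61

Q = 5.61


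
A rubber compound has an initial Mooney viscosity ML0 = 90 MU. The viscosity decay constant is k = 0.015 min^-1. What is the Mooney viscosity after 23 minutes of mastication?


ML = ML0 * exp(-k * t)
ML = 90 * exp(-0.015 * 23)
ML = 90 * 0.7082
ML = 63.74 MU

63.74 MU


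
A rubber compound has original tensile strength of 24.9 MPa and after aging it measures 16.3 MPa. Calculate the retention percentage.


Retention = aged / original * 100
= 16.3 / 24.9 * 100
= 65.5%

65.5%


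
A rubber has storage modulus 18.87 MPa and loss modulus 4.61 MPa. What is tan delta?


tan delta = E'' / E'
= 4.61 / 18.87
= 0.2443

tan delta = 0.2443


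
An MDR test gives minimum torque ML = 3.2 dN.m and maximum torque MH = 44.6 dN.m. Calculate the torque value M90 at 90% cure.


M90 = ML + 0.9 * (MH - ML)
M90 = 3.2 + 0.9 * (44.6 - 3.2)
M90 = 3.2 + 0.9 * 41.4
M90 = 40.46 dN.m

40.46 dN.m


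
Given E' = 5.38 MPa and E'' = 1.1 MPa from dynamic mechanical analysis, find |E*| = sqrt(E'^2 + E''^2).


|E*| = sqrt(E'^2 + E''^2)
= sqrt(5.38^2 + 1.1^2)
= sqrt(28.9444 + 1.2100)
= 5.491 MPa

5.491 MPa


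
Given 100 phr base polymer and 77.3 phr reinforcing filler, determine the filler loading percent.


Filler % = filler / (rubber + filler) * 100
= 77.3 / (100 + 77.3) * 100
= 77.3 / 177.3 * 100
= 43.6%

43.6%


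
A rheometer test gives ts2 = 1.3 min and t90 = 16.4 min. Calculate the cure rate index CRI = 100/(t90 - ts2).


CRI = 100 / (t90 - ts2)
= 100 / (16.4 - 1.3)
= 100 / 15.1
= 6.62 min^-1

6.62 min^-1


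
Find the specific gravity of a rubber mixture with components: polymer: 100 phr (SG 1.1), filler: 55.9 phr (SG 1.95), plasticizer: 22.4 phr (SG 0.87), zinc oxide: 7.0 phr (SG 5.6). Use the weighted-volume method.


Sum of weights = 185.3
Volume contributions:
  polymer: 100/1.1 = 90.9091
  filler: 55.9/1.95 = 28.6667
  plasticizer: 22.4/0.87 = 25.7471
  zinc oxide: 7.0/5.6 = 1.2500
Sum of volumes = 146.5729
SG = 185.3 / 146.5729 = 1.264

SG = 1.264


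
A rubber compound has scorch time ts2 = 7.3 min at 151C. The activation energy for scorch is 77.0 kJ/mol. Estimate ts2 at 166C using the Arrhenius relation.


Convert temperatures: T1 = 151 + 273.15 = 424.15 K, T2 = 166 + 273.15 = 439.15 K
ts2_new = 7.3 * exp(77000 / 8.314 * (1/439.15 - 1/424.15))
1/T2 - 1/T1 = -8.0530e-05
ts2_new = 3.46 min

3.46 min


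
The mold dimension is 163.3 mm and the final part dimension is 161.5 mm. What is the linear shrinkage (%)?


Shrinkage = (mold - part) / mold * 100
= (163.3 - 161.5) / 163.3 * 100
= 1.8 / 163.3 * 100
= 1.1%

1.1%


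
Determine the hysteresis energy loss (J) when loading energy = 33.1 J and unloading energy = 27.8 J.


Hysteresis loss = loading - unloading
= 33.1 - 27.8
= 5.3 J

5.3 J


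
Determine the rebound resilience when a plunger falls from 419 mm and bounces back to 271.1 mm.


Resilience = h_rebound / h_drop * 100
= 271.1 / 419 * 100
= 64.7%

64.7%


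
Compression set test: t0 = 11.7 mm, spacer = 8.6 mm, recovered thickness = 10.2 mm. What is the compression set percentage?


CS = (t0 - recovered) / (t0 - ts) * 100
= (11.7 - 10.2) / (11.7 - 8.6) * 100
= 1.5 / 3.1 * 100
= 48.4%

48.4%


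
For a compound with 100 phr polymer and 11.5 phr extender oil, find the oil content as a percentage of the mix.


Oil % = oil / (100 + oil) * 100
= 11.5 / (100 + 11.5) * 100
= 11.5 / 111.5 * 100
= 10.31%

10.31%


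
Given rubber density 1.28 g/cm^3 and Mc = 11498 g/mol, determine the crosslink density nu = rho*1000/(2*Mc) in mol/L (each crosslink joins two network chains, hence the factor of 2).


nu = rho * 1000 / (2 * Mc)
nu = 1.28 * 1000 / (2 * 11498)
nu = 1280.0 / 22996
nu = 0.0557 mol/L

0.0557 mol/L


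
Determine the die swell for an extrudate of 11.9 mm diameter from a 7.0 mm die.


Die swell ratio = D_extrudate / D_die
= 11.9 / 7.0
= 1.7

Die swell = 1.7


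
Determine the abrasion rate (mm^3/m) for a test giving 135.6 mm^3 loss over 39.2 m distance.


Rate = volume_loss / distance
= 135.6 / 39.2
= 3.459 mm^3/m

3.459 mm^3/m


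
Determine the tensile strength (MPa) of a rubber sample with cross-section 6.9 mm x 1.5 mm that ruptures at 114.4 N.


Area = width * thickness = 6.9 * 1.5 = 10.35 mm^2
TS = force / area = 114.4 / 10.35 = 11.05 MPa

11.05 MPa


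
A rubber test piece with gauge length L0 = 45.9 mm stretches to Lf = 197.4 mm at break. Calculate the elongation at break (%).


Elongation = (Lf - L0) / L0 * 100
= (197.4 - 45.9) / 45.9 * 100
= 151.5 / 45.9 * 100
= 330.1%

330.1%


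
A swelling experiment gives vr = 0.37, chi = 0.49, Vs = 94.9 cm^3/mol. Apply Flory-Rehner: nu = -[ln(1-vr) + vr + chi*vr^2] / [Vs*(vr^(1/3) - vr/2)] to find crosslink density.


ln(1 - vr) = ln(1 - 0.37) = -0.4620
Numerator = -((-0.4620) + 0.37 + 0.49 * 0.37^2) = 0.0250
Denominator = 94.9 * (0.37^(1/3) - 0.37/2) = 50.5727
nu = 0.0250 / 50.5727 = 4.9344e-04 mol/cm^3

4.9344e-04 mol/cm^3


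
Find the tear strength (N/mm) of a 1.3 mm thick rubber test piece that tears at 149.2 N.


Tear strength = force / thickness
= 149.2 / 1.3
= 114.77 N/mm

114.77 N/mm


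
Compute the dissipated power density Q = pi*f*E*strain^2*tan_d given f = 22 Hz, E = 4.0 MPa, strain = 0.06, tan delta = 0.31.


Q = pi * f * E * strain^2 * tan_d
= pi * 22 * 4.0 * 0.06^2 * 0.31
= pi * 22 * 4.0 * 0.0036 * 0.31
= 0.3085

Q = 0.3085


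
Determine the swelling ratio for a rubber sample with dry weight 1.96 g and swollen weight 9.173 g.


Q = W_swollen / W_dry
Q = 9.173 / 1.96
Q = 4.68

Q = 4.68


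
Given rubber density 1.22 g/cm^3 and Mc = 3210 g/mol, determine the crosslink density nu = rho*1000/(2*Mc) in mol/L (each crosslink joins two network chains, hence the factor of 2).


nu = rho * 1000 / (2 * Mc)
nu = 1.22 * 1000 / (2 * 3210)
nu = 1220.0 / 6420
nu = 0.1900 mol/L

0.1900 mol/L


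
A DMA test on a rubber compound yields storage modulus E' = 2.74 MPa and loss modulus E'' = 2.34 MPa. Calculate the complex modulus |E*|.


|E*| = sqrt(E'^2 + E''^2)
= sqrt(2.74^2 + 2.34^2)
= sqrt(7.5076 + 5.4756)
= 3.603 MPa

3.603 MPa


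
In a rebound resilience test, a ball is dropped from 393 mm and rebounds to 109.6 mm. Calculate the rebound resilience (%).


Resilience = h_rebound / h_drop * 100
= 109.6 / 393 * 100
= 27.9%

27.9%


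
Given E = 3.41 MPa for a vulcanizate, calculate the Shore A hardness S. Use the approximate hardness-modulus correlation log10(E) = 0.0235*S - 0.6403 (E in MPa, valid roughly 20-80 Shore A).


log10(E) = 0.0235*S - 0.6403  =>  S = (log10(E) + 0.6403) / 0.0235
log10(3.41) = 0.532754
S = (0.532754 + 0.6403) / 0.0235 = 1.173054 / 0.0235
S = 49.9

Shore A = 49.9


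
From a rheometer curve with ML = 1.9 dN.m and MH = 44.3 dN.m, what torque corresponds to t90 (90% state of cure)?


M90 = ML + 0.9 * (MH - ML)
M90 = 1.9 + 0.9 * (44.3 - 1.9)
M90 = 1.9 + 0.9 * 42.4
M90 = 40.06 dN.m

40.06 dN.m


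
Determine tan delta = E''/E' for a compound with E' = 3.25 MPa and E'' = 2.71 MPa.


tan delta = E'' / E'
= 2.71 / 3.25
= 0.8338

tan delta = 0.8338


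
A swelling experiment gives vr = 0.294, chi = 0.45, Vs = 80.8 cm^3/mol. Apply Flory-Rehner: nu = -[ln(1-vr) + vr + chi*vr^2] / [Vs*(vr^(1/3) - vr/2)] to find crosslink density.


ln(1 - vr) = ln(1 - 0.294) = -0.3481
Numerator = -((-0.3481) + 0.294 + 0.45 * 0.294^2) = 0.0152
Denominator = 80.8 * (0.294^(1/3) - 0.294/2) = 41.8496
nu = 0.0152 / 41.8496 = 3.6425e-04 mol/cm^3

3.6425e-04 mol/cm^3


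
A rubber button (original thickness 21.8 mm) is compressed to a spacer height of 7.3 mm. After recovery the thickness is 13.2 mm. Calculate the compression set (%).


CS = (t0 - recovered) / (t0 - ts) * 100
= (21.8 - 13.2) / (21.8 - 7.3) * 100
= 8.6 / 14.5 * 100
= 59.3%

59.3%


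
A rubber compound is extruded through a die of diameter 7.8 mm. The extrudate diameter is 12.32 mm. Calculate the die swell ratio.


Die swell ratio = D_extrudate / D_die
= 12.32 / 7.8
= 1.579

Die swell = 1.579


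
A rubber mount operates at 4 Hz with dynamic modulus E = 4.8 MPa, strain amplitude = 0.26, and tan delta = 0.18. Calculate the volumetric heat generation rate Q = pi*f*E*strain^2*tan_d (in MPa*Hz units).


Q = pi * f * E * strain^2 * tan_d
= pi * 4 * 4.8 * 0.26^2 * 0.18
= pi * 4 * 4.8 * 0.0676 * 0.18
= 0.7340

Q = 0.7340


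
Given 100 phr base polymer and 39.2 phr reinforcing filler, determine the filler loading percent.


Filler % = filler / (rubber + filler) * 100
= 39.2 / (100 + 39.2) * 100
= 39.2 / 139.2 * 100
= 28.16%

28.16%


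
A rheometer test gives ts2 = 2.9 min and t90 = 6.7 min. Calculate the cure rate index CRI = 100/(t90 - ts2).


CRI = 100 / (t90 - ts2)
= 100 / (6.7 - 2.9)
= 100 / 3.8
= 26.32 min^-1

26.32 min^-1


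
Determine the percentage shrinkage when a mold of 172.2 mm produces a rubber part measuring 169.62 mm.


Shrinkage = (mold - part) / mold * 100
= (172.2 - 169.62) / 172.2 * 100
= 2.58 / 172.2 * 100
= 1.5%

1.5%


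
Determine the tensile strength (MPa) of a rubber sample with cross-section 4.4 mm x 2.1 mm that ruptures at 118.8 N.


Area = width * thickness = 4.4 * 2.1 = 9.24 mm^2
TS = force / area = 118.8 / 9.24 = 12.86 MPa

12.86 MPa


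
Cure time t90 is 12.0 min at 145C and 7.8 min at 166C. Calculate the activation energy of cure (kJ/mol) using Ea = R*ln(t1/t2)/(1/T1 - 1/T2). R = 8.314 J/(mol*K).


T1 = 418.15 K, T2 = 439.15 K
1/T1 - 1/T2 = 1.1436e-04
ln(t1/t2) = ln(12.0/7.8) = 0.4308
Ea = 8.314 * 0.4308 / 1.1436e-04 = 31318.0119 J/mol
Ea = 31.32 kJ/mol

31.32 kJ/mol


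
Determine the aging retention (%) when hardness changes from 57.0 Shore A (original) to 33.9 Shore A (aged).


Retention = aged / original * 100
= 33.9 / 57.0 * 100
= 59.5%

59.5%


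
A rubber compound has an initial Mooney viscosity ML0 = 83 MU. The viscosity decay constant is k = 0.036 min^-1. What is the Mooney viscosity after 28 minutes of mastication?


ML = ML0 * exp(-k * t)
ML = 83 * exp(-0.036 * 28)
ML = 83 * 0.3649
ML = 30.29 MU

30.29 MU


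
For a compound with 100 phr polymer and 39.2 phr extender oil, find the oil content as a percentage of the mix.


Oil % = oil / (100 + oil) * 100
= 39.2 / (100 + 39.2) * 100
= 39.2 / 139.2 * 100
= 28.16%

28.16%


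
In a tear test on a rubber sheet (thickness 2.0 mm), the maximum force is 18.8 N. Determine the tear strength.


Tear strength = force / thickness
= 18.8 / 2.0
= 9.4 N/mm

9.4 N/mm


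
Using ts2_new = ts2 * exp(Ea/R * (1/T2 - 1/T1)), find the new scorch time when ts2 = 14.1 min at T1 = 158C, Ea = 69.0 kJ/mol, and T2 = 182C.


Convert temperatures: T1 = 158 + 273.15 = 431.15 K, T2 = 182 + 273.15 = 455.15 K
ts2_new = 14.1 * exp(69000 / 8.314 * (1/455.15 - 1/431.15))
1/T2 - 1/T1 = -1.2230e-04
ts2_new = 5.11 min

5.11 min


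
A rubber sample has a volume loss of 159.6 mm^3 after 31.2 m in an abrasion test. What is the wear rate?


Rate = volume_loss / distance
= 159.6 / 31.2
= 5.115 mm^3/m

5.115 mm^3/m


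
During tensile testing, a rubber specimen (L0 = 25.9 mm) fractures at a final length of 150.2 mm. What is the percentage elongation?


Elongation = (Lf - L0) / L0 * 100
= (150.2 - 25.9) / 25.9 * 100
= 124.3 / 25.9 * 100
= 479.9%

479.9%


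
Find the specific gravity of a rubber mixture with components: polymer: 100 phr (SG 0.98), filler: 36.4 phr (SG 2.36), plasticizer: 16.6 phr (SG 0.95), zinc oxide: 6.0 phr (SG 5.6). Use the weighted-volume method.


Sum of weights = 159.0
Volume contributions:
  polymer: 100/0.98 = 102.0408
  filler: 36.4/2.36 = 15.4237
  plasticizer: 16.6/0.95 = 17.4737
  zinc oxide: 6.0/5.6 = 1.0714
Sum of volumes = 136.0097
SG = 159.0 / 136.0097 = 1.169

SG = 1.169


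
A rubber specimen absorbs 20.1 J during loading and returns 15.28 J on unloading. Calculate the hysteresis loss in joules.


Hysteresis loss = loading - unloading
= 20.1 - 15.28
= 4.82 J

4.82 J


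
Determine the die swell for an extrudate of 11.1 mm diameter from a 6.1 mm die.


Die swell ratio = D_extrudate / D_die
= 11.1 / 6.1
= 1.82

Die swell = 1.82


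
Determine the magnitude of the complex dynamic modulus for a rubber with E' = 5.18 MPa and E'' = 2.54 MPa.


|E*| = sqrt(E'^2 + E''^2)
= sqrt(5.18^2 + 2.54^2)
= sqrt(26.8324 + 6.4516)
= 5.769 MPa

5.769 MPa


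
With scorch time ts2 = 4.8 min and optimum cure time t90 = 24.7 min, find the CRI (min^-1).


CRI = 100 / (t90 - ts2)
= 100 / (24.7 - 4.8)
= 100 / 19.9
= 5.03 min^-1

5.03 min^-1


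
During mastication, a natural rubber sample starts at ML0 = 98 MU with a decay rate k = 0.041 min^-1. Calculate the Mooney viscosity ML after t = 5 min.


ML = ML0 * exp(-k * t)
ML = 98 * exp(-0.041 * 5)
ML = 98 * 0.8146
ML = 79.84 MU

79.84 MU


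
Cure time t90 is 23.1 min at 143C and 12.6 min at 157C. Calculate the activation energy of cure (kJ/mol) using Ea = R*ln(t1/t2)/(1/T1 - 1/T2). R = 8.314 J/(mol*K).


T1 = 416.15 K, T2 = 430.15 K
1/T1 - 1/T2 = 7.8209e-05
ln(t1/t2) = ln(23.1/12.6) = 0.6061
Ea = 8.314 * 0.6061 / 7.8209e-05 = 64434.9875 J/mol
Ea = 64.43 kJ/mol

64.43 kJ/mol


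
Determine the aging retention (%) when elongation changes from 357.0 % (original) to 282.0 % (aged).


Retention = aged / original * 100
= 282.0 / 357.0 * 100
= 79.0%

79.0%


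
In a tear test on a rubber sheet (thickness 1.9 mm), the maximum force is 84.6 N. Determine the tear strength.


Tear strength = force / thickness
= 84.6 / 1.9
= 44.53 N/mm

44.53 N/mm


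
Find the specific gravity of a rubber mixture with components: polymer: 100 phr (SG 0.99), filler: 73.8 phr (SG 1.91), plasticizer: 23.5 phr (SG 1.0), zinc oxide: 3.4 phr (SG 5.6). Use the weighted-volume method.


Sum of weights = 200.7
Volume contributions:
  polymer: 100/0.99 = 101.0101
  filler: 73.8/1.91 = 38.6387
  plasticizer: 23.5/1.0 = 23.5000
  zinc oxide: 3.4/5.6 = 0.6071
Sum of volumes = 163.7560
SG = 200.7 / 163.7560 = 1.226

SG = 1.226


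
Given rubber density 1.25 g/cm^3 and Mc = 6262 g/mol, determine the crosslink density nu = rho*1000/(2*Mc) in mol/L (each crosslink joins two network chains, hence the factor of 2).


nu = rho * 1000 / (2 * Mc)
nu = 1.25 * 1000 / (2 * 6262)
nu = 1250.0 / 12524
nu = 0.0998 mol/L

0.0998 mol/L


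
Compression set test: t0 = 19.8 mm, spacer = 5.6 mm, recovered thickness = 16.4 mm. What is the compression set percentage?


CS = (t0 - recovered) / (t0 - ts) * 100
= (19.8 - 16.4) / (19.8 - 5.6) * 100
= 3.4 / 14.2 * 100
= 23.9%

23.9%


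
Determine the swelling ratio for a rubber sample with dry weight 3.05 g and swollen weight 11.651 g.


Q = W_swollen / W_dry
Q = 11.651 / 3.05
Q = 3.82

Q = 3.82


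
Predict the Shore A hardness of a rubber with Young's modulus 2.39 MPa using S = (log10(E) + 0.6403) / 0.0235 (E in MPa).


log10(E) = 0.0235*S - 0.6403  =>  S = (log10(E) + 0.6403) / 0.0235
log10(2.39) = 0.378398
S = (0.378398 + 0.6403) / 0.0235 = 1.018698 / 0.0235
S = 43.3

Shore A = 43.3


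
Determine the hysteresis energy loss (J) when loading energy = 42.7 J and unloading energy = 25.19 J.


Hysteresis loss = loading - unloading
= 42.7 - 25.19
= 17.51 J

17.51 J


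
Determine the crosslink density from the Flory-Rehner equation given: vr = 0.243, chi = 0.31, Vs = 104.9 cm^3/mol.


ln(1 - vr) = ln(1 - 0.243) = -0.2784
Numerator = -((-0.2784) + 0.243 + 0.31 * 0.243^2) = 0.0171
Denominator = 104.9 * (0.243^(1/3) - 0.243/2) = 52.7149
nu = 0.0171 / 52.7149 = 3.2414e-04 mol/cm^3

3.2414e-04 mol/cm^3


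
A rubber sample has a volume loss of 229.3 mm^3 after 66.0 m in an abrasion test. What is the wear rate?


Rate = volume_loss / distance
= 229.3 / 66.0
= 3.474 mm^3/m

3.474 mm^3/m


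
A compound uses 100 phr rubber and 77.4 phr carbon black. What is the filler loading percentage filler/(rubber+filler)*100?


Filler % = filler / (rubber + filler) * 100
= 77.4 / (100 + 77.4) * 100
= 77.4 / 177.4 * 100
= 43.63%

43.63%


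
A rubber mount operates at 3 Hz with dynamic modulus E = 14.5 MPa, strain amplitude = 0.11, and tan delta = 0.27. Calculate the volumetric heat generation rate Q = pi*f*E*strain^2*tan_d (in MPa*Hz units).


Q = pi * f * E * strain^2 * tan_d
= pi * 3 * 14.5 * 0.11^2 * 0.27
= pi * 3 * 14.5 * 0.0121 * 0.27
= 0.4465

Q = 0.4465


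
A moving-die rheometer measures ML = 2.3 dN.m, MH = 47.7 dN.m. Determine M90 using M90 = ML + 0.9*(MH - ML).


M90 = ML + 0.9 * (MH - ML)
M90 = 2.3 + 0.9 * (47.7 - 2.3)
M90 = 2.3 + 0.9 * 45.4
M90 = 43.16 dN.m

43.16 dN.m


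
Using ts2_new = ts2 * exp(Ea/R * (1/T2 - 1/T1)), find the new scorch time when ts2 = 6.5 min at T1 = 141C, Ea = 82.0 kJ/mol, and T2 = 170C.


Convert temperatures: T1 = 141 + 273.15 = 414.15 K, T2 = 170 + 273.15 = 443.15 K
ts2_new = 6.5 * exp(82000 / 8.314 * (1/443.15 - 1/414.15))
1/T2 - 1/T1 = -1.5801e-04
ts2_new = 1.37 min

1.37 min


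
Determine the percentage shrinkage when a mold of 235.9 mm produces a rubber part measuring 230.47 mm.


Shrinkage = (mold - part) / mold * 100
= (235.9 - 230.47) / 235.9 * 100
= 5.43 / 235.9 * 100
= 2.3%

2.3%


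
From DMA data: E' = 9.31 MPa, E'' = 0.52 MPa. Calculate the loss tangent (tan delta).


tan delta = E'' / E'
= 0.52 / 9.31
= 0.0559

tan delta = 0.0559


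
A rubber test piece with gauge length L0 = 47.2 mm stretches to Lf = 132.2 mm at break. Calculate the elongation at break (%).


Elongation = (Lf - L0) / L0 * 100
= (132.2 - 47.2) / 47.2 * 100
= 85.0 / 47.2 * 100
= 180.1%

180.1%


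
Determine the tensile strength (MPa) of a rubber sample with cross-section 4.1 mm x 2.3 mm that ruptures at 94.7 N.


Area = width * thickness = 4.1 * 2.3 = 9.43 mm^2
TS = force / area = 94.7 / 9.43 = 10.04 MPa

10.04 MPa


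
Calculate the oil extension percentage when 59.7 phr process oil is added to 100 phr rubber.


Oil % = oil / (100 + oil) * 100
= 59.7 / (100 + 59.7) * 100
= 59.7 / 159.7 * 100
= 37.38%

37.38%


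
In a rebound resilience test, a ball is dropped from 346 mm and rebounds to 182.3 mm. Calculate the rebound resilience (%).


Resilience = h_rebound / h_drop * 100
= 182.3 / 346 * 100
= 52.7%

52.7%


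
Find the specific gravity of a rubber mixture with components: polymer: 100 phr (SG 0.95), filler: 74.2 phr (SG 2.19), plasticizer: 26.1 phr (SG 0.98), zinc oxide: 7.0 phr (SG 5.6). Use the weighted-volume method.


Sum of weights = 207.3
Volume contributions:
  polymer: 100/0.95 = 105.2632
  filler: 74.2/2.19 = 33.8813
  plasticizer: 26.1/0.98 = 26.6327
  zinc oxide: 7.0/5.6 = 1.2500
Sum of volumes = 167.0271
SG = 207.3 / 167.0271 = 1.241

SG = 1.241


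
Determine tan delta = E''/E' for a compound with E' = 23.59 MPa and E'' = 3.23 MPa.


tan delta = E'' / E'
= 3.23 / 23.59
= 0.1369

tan delta = 0.1369


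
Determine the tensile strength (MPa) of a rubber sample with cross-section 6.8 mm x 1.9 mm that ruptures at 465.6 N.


Area = width * thickness = 6.8 * 1.9 = 12.92 mm^2
TS = force / area = 465.6 / 12.92 = 36.04 MPa

36.04 MPa


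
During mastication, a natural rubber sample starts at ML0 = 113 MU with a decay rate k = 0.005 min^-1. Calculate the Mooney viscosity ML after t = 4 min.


ML = ML0 * exp(-k * t)
ML = 113 * exp(-0.005 * 4)
ML = 113 * 0.9802
ML = 110.76 MU

110.76 MU


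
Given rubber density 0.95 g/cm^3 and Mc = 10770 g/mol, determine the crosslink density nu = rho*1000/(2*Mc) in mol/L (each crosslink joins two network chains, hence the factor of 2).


nu = rho * 1000 / (2 * Mc)
nu = 0.95 * 1000 / (2 * 10770)
nu = 950.0 / 21540
nu = 0.0441 mol/L

0.0441 mol/L


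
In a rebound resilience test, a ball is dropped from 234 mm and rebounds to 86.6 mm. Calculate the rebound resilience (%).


Resilience = h_rebound / h_drop * 100
= 86.6 / 234 * 100
= 37.0%

37.0%


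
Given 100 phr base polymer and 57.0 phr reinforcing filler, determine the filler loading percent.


Filler % = filler / (rubber + filler) * 100
= 57.0 / (100 + 57.0) * 100
= 57.0 / 157.0 * 100
= 36.31%

36.31%


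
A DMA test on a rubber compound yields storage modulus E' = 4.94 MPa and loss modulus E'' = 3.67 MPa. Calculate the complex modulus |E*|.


|E*| = sqrt(E'^2 + E''^2)
= sqrt(4.94^2 + 3.67^2)
= sqrt(24.4036 + 13.4689)
= 6.154 MPa

6.154 MPa


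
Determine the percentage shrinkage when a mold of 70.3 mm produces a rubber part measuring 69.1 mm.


Shrinkage = (mold - part) / mold * 100
= (70.3 - 69.1) / 70.3 * 100
= 1.2 / 70.3 * 100
= 1.71%

1.71%


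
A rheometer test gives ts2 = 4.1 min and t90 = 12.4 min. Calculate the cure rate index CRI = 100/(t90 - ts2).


CRI = 100 / (t90 - ts2)
= 100 / (12.4 - 4.1)
= 100 / 8.3
= 12.05 min^-1

12.05 min^-1


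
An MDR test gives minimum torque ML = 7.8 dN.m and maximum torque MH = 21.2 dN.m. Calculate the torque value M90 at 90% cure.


M90 = ML + 0.9 * (MH - ML)
M90 = 7.8 + 0.9 * (21.2 - 7.8)
M90 = 7.8 + 0.9 * 13.4
M90 = 19.86 dN.m

19.86 dN.m
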